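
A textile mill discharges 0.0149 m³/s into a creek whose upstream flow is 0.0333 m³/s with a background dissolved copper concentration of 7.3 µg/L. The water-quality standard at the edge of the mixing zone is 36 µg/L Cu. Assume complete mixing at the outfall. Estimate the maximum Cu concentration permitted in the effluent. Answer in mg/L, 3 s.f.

7.3 µg/L = 0.0073 mg/L.
36 µg/L = 0.036 mg/L.
Mass balance: 0.036·0.0482 = 0.0149·Cₑ + 0.0333·0.0073.
Cₑ = (0.001735 − 0.0002431) / 0.0149 = 0.1001 mg/L.

0.100 mg/L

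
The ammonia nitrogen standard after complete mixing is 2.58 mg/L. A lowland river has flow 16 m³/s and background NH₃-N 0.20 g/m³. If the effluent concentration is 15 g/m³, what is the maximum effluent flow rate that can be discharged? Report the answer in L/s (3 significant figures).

Mass balance at complete mixing: C_std·(Q_w + Q_r) = Q_w·C_e + Q_r·C_b.
Rearranging, Q_w = Q_r·(C_std − C_b)/(C_e − C_std) = 16·(2.58 − 0.2) / (15 − 2.58) = 3.066 m³/s.
= 3066 L/s.

3070 L/s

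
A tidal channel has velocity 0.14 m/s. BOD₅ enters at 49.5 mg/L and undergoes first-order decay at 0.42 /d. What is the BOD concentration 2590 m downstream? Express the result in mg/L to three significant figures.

45.2 mg/L

Travel time t = 2590 m / 0.14 m/s = 2590/0.14 = 1.85e+04 s = 0.2141 d.
First-order decay: C = 49.5·exp(−0.42·0.2141) = 49.5·0.914 = 45.24 mg/L.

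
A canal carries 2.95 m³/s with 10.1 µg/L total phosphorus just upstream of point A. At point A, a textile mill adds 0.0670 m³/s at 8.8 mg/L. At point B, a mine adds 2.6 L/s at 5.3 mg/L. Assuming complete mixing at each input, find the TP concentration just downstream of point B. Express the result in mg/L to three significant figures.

0.210 mg/L

10.1 µg/L = 0.0101 mg/L.
After input A: C = (2.95·0.0101 + 0.067·8.8) / 3.017 = 0.2053 mg/L.
2.6 L/s = 0.0026 m³/s.
After input B: C = (3.017·0.2053 + 0.0026·5.3) / 3.02 = 0.2097 mg/L.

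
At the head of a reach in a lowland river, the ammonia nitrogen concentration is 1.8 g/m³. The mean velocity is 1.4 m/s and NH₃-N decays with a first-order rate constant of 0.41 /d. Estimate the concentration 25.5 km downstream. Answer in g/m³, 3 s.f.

1.65 g/m³

Travel time t = 25.5 km / 1.4 m/s = 2.55e+04/1.4 = 1.821e+04 s = 0.2108 d.
First-order decay: C = 1.8·exp(−0.41·0.2108) = 1.8·0.9172 = 1.651 g/m³.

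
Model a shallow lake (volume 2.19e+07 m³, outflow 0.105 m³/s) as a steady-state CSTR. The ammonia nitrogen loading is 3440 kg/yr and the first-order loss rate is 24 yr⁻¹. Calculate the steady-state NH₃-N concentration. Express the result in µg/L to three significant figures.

6.50 µg/L

Outflow Q = 0.105 m³/s × 3.156e+07 s/yr = 3.314e+06 m³/yr.
Steady-state CSTR mass balance: W = Q·C + k·V·C, so C = W/(Q + kV).
Q + kV = 3.314e+06 + 24·2.19e+07 = 5.289e+08 m³/yr.
C = 3440/5.289e+08 = 6.504e-06 kg/m³ = 0.006504 mg/L = 6.504 µg/L.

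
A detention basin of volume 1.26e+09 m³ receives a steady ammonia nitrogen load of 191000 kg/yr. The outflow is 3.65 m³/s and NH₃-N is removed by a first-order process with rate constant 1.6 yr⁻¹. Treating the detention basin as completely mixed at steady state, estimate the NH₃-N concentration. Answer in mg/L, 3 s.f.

0.0896 mg/L

Outflow Q = 3.65 m³/s × 3.156e+07 s/yr = 1.152e+08 m³/yr.
Steady-state CSTR mass balance: W = Q·C + k·V·C, so C = W/(Q + kV).
Q + kV = 1.152e+08 + 1.6·1.26e+09 = 2.131e+09 m³/yr.
C = 191000/2.131e+09 = 8.962e-05 kg/m³ = 0.08962 mg/L.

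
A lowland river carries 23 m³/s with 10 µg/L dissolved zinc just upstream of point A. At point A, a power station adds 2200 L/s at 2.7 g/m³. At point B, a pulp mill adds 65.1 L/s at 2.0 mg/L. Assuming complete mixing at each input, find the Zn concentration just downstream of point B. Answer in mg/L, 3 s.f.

0.249 mg/L

10 µg/L = 0.01 mg/L.
2200 L/s = 2.2 m³/s.
After input A: C = (23·0.01 + 2.2·2.7) / 25.2 = 0.2448 mg/L.
65.1 L/s = 0.0651 m³/s.
After input B: C = (25.2·0.2448 + 0.0651·2) / 25.27 = 0.2494 mg/L.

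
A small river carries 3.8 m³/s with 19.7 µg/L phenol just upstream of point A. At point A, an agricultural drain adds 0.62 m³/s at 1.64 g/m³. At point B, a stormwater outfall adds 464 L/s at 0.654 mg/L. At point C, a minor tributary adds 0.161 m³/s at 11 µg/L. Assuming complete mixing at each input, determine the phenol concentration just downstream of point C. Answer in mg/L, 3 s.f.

19.7 µg/L = 0.0197 mg/L.
After input A: C = (3.8·0.0197 + 0.62·1.64) / 4.42 = 0.247 mg/L.
464 L/s = 0.464 m³/s.
After input B: C = (4.42·0.247 + 0.464·0.654) / 4.884 = 0.2857 mg/L.
11 µg/L = 0.011 mg/L.
After input C: C = (4.884·0.2857 + 0.161·0.011) / 5.045 = 0.2769 mg/L.

0.277 mg/L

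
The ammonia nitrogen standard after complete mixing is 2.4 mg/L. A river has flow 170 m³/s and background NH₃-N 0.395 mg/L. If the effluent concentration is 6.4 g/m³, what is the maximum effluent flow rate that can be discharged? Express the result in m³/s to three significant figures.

85.2 m³/s

Mass balance at complete mixing: C_std·(Q_w + Q_r) = Q_w·C_e + Q_r·C_b.
Rearranging, Q_w = Q_r·(C_std − C_b)/(C_e − C_std) = 170·(2.4 − 0.395) / (6.4 − 2.4) = 85.21 m³/s.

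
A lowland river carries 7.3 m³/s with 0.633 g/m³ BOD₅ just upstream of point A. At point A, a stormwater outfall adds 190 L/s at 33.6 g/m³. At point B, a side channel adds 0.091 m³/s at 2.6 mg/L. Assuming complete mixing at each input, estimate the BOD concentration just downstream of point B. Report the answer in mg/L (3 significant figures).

190 L/s = 0.19 m³/s.
After input A: C = (7.3·0.633 + 0.19·33.6) / 7.49 = 1.469 mg/L.
After input B: C = (7.49·1.469 + 0.091·2.6) / 7.581 = 1.483 mg/L.

1.48 mg/L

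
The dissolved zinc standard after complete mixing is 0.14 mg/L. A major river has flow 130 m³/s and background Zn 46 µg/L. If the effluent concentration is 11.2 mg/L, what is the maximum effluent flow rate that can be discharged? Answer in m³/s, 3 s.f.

1.10 m³/s

46 µg/L = 0.046 mg/L.
Mass balance at complete mixing: C_std·(Q_w + Q_r) = Q_w·C_e + Q_r·C_b.
Rearranging, Q_w = Q_r·(C_std − C_b)/(C_e − C_std) = 130·(0.14 − 0.046) / (11.2 − 0.14) = 1.105 m³/s.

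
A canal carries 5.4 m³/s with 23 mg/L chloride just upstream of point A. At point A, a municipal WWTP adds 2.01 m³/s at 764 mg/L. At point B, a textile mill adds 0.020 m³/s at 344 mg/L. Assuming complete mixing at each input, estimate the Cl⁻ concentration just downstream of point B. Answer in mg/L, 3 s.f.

After input A: C = (5.4·23 + 2.01·764) / 7.41 = 224 mg/L.
After input B: C = (7.41·224 + 0.02·344) / 7.43 = 224.3 mg/L.

224 mg/L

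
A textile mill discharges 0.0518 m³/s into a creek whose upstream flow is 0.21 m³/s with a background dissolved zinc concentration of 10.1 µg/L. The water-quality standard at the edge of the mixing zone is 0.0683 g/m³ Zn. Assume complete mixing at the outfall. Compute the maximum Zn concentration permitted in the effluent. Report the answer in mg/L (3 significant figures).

0.304 mg/L

10.1 µg/L = 0.0101 mg/L.
Mass balance: 0.0683·0.2618 = 0.0518·Cₑ + 0.21·0.0101.
Cₑ = (0.01788 − 0.002121) / 0.0518 = 0.3042 mg/L.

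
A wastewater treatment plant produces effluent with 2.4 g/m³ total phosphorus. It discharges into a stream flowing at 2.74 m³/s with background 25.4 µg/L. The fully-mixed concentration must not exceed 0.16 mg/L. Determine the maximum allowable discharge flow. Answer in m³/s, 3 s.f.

25.4 µg/L = 0.0254 mg/L.
Mass balance at complete mixing: C_std·(Q_w + Q_r) = Q_w·C_e + Q_r·C_b.
Rearranging, Q_w = Q_r·(C_std − C_b)/(C_e − C_std) = 2.74·(0.16 − 0.0254) / (2.4 − 0.16) = 0.1646 m³/s.

0.165 m³/s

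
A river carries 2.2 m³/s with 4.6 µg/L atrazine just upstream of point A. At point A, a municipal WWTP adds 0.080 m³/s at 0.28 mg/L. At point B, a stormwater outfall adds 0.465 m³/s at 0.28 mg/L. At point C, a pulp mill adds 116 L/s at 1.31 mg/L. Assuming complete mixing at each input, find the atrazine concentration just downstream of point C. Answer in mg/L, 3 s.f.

4.6 µg/L = 0.0046 mg/L.
After input A: C = (2.2·0.0046 + 0.08·0.28) / 2.28 = 0.01426 mg/L.
After input B: C = (2.28·0.01426 + 0.465·0.28) / 2.745 = 0.05928 mg/L.
116 L/s = 0.116 m³/s.
After input C: C = (2.745·0.05928 + 0.116·1.31) / 2.861 = 0.11 mg/L.

0.110 mg/L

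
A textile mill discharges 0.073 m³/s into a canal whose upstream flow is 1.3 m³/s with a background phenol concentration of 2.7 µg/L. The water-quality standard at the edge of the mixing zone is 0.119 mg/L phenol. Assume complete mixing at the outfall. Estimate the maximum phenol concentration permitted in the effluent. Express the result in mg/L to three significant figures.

2.19 mg/L

2.7 µg/L = 0.0027 mg/L.
Mass balance: 0.119·1.373 = 0.073·Cₑ + 1.3·0.0027.
Cₑ = (0.1634 − 0.00351) / 0.073 = 2.19 mg/L.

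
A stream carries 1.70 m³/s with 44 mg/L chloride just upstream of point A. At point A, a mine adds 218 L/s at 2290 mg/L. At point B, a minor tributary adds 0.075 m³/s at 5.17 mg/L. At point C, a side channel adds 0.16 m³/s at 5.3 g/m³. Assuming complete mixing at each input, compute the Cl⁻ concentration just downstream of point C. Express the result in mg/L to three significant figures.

267 mg/L

218 L/s = 0.218 m³/s.
After input A: C = (1.7·44 + 0.218·2290) / 1.918 = 299.3 mg/L.
After input B: C = (1.918·299.3 + 0.075·5.17) / 1.993 = 288.2 mg/L.
After input C: C = (1.993·288.2 + 0.16·5.3) / 2.153 = 267.2 mg/L.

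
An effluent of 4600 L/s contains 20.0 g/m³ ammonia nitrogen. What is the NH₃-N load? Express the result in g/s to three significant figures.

92.0 g/s

4600 L/s = 4.6 m³/s.
Mass flux = Q·C = 4.6 m³/s × 20 g/m³ = 92 g/s.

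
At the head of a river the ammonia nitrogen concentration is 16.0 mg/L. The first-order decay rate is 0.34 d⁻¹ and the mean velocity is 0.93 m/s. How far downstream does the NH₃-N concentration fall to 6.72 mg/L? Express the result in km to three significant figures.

From C = C₀·e^(−kt), t = ln(C₀/C)/k = ln(16.0/6.72)/0.34 = 0.8675/0.34 = 2.551 d.
Distance = v·t = 0.93 m/s × 2.204e+05 s = 2.05e+05 m = 205 km.

205 km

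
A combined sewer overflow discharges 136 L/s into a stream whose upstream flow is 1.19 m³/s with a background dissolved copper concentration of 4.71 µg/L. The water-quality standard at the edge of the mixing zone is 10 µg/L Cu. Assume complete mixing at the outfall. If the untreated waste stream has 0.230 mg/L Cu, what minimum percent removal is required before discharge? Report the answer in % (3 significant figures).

136 L/s = 0.136 m³/s.
4.71 µg/L = 0.00471 mg/L.
10 µg/L = 0.01 mg/L.
Mass balance: 0.01·1.326 = 0.136·Cₑ + 1.19·0.00471.
Cₑ = (0.01326 − 0.005605) / 0.136 = 0.05629 mg/L.
Required removal = 1 − 0.05629/0.230 = 75.53 %.

75.5 %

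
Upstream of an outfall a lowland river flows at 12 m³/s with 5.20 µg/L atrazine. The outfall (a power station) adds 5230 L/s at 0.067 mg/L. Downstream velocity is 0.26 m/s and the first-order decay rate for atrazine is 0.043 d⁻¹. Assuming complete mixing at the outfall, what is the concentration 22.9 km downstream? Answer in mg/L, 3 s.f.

0.0229 mg/L

5230 L/s = 5.23 m³/s.
5.20 µg/L = 0.0052 mg/L.
After complete mixing, C₀ = (5.23·0.067 + 12·0.0052) / 17.23 = 0.02396 mg/L.
Travel time t = 2.29e+04 m / 0.26 m/s = 8.808e+04 s = 1.019 d.
C = 0.02396·exp(−0.043·1.019) = 0.02396·0.9571 = 0.02293 mg/L.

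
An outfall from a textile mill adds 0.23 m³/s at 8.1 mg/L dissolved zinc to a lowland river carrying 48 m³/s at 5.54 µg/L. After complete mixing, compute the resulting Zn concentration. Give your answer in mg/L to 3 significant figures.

5.54 µg/L = 0.00554 mg/L.
Conservation of mass across the mixing zone: C = (0.23·8.1 + 48·0.00554) / (0.23 + 48) = 2.129/48.23 = 0.04414 mg/L.

0.0441 mg/L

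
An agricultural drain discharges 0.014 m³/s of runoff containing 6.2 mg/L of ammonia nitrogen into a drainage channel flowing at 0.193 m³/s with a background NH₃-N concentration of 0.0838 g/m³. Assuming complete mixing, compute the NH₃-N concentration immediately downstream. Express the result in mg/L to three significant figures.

0.497 mg/L

Flow-weighted mixing gives C = (0.014·6.2 + 0.193·0.0838) / (0.014 + 0.193) = 0.103/0.207 = 0.4975 mg/L.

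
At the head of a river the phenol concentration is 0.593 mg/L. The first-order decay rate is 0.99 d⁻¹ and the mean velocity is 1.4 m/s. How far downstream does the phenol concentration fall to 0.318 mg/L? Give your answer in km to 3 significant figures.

From C = C₀·e^(−kt), t = ln(C₀/C)/k = ln(0.593/0.318)/0.99 = 0.6231/0.99 = 0.6294 d.
Distance = v·t = 1.4 m/s × 5.438e+04 s = 7.614e+04 m = 76.14 km.

76.1 km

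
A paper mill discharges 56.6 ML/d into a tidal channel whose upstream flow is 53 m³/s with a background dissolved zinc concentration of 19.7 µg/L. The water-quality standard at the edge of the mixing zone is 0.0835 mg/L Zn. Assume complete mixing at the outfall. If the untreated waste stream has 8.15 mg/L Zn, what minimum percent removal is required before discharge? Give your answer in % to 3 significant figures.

56.6 ML/d = 0.6551 m³/s.
19.7 µg/L = 0.0197 mg/L.
Mass balance: 0.0835·53.66 = 0.6551·Cₑ + 53·0.0197.
Cₑ = (4.48 − 1.044) / 0.6551 = 5.245 mg/L.
Required removal = 1 − 5.245/8.15 = 35.64 %.

35.6 %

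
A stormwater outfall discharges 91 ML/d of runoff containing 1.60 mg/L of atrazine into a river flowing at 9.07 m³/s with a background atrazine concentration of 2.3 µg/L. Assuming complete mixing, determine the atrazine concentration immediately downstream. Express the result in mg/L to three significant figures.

91 ML/d = 1.053 m³/s.
2.3 µg/L = 0.0023 mg/L.
Conservation of mass across the mixing zone: C = (1.053·1.6 + 9.07·0.0023) / (1.053 + 9.07) = 1.706/10.12 = 0.1685 mg/L.

0.169 mg/L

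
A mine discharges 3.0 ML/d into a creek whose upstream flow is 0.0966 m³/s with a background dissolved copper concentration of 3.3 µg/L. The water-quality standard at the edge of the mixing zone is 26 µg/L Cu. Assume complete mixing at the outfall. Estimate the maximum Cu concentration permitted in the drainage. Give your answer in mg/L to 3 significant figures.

3.0 ML/d = 0.03472 m³/s.
3.3 µg/L = 0.0033 mg/L.
26 µg/L = 0.026 mg/L.
Mass balance: 0.026·0.1313 = 0.03472·Cₑ + 0.0966·0.0033.
Cₑ = (0.003414 − 0.0003188) / 0.03472 = 0.08915 mg/L.

0.0892 mg/L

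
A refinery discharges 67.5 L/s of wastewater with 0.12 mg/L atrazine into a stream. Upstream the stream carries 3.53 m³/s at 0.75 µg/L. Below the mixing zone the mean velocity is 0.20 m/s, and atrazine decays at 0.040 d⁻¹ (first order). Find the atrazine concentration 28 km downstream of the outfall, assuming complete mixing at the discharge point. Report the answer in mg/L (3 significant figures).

67.5 L/s = 0.0675 m³/s.
0.75 µg/L = 0.00075 mg/L.
After complete mixing, C₀ = (0.0675·0.12 + 3.53·0.00075) / 3.597 = 0.002987 mg/L.
Travel time t = 2.8e+04 m / 0.20 m/s = 1.4e+05 s = 1.62 d.
C = 0.002987·exp(−0.040·1.62) = 0.002987·0.9372 = 0.0028 mg/L.

0.00280 mg/L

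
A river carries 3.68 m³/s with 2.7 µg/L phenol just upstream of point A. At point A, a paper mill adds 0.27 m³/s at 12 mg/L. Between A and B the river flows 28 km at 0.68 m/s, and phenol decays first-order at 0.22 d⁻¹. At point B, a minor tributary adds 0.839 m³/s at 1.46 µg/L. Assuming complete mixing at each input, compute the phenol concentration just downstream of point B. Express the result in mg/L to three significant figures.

2.7 µg/L = 0.0027 mg/L.
After input A: C = (3.68·0.0027 + 0.27·12) / 3.95 = 0.8228 mg/L.
Over the 28 km reach to input B (t = 4.118e+04 s = 0.4766 d), decay gives C = 0.8228·exp(−0.22·0.4766) = 0.7409 mg/L.
1.46 µg/L = 0.00146 mg/L.
After input B: C = (3.95·0.7409 + 0.839·0.00146) / 4.789 = 0.6113 mg/L.

0.611 mg/L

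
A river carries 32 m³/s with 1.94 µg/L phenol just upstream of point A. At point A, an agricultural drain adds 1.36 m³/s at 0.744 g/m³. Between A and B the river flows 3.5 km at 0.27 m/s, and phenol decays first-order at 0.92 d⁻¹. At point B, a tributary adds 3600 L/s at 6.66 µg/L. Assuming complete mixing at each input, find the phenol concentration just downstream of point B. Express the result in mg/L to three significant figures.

1.94 µg/L = 0.00194 mg/L.
After input A: C = (32·0.00194 + 1.36·0.744) / 33.36 = 0.03219 mg/L.
Over the 3.5 km reach to input B (t = 1.296e+04 s = 0.15 d), decay gives C = 0.03219·exp(−0.92·0.15) = 0.02804 mg/L.
3600 L/s = 3.6 m³/s.
6.66 µg/L = 0.00666 mg/L.
After input B: C = (33.36·0.02804 + 3.6·0.00666) / 36.96 = 0.02596 mg/L.

0.0260 mg/L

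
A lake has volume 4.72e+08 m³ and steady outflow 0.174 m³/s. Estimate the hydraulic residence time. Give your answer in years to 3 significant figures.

Q = 0.174 m³/s × 3.156e+07 s/yr = 5.491e+06 m³/yr.
Hydraulic residence time τ = V/Q = 4.72e+08/5.491e+06 = 85.96 yr.

86.0 yr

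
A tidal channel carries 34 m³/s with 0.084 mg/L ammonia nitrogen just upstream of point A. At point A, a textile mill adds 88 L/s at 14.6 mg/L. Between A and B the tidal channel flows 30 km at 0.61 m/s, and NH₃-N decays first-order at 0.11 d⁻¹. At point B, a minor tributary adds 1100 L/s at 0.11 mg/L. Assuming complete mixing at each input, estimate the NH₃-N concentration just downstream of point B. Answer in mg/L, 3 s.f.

88 L/s = 0.088 m³/s.
After input A: C = (34·0.084 + 0.088·14.6) / 34.09 = 0.1215 mg/L.
Over the 30 km reach to input B (t = 4.918e+04 s = 0.5692 d), decay gives C = 0.1215·exp(−0.11·0.5692) = 0.1141 mg/L.
1100 L/s = 1.1 m³/s.
After input B: C = (34.09·0.1141 + 1.1·0.11) / 35.19 = 0.114 mg/L.

0.114 mg/L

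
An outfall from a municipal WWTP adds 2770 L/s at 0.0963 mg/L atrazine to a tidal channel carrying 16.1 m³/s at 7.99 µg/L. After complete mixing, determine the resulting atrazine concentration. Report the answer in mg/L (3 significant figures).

2770 L/s = 2.77 m³/s.
7.99 µg/L = 0.00799 mg/L.
By mass balance at complete mixing, C = (2.77·0.0963 + 16.1·0.00799) / (2.77 + 16.1) = 0.3954/18.87 = 0.02095 mg/L.

0.0210 mg/L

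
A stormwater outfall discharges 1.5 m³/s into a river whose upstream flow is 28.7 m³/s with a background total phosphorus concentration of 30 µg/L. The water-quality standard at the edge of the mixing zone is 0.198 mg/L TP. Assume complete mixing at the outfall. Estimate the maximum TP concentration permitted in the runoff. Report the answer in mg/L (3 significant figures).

3.41 mg/L

30 µg/L = 0.03 mg/L.
Mass balance: 0.198·30.2 = 1.5·Cₑ + 28.7·0.03.
Cₑ = (5.98 − 0.861) / 1.5 = 3.412 mg/L.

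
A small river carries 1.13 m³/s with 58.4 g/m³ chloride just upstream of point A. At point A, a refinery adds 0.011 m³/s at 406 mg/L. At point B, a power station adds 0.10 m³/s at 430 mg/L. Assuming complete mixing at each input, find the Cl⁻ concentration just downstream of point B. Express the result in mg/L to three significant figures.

91.4 mg/L

After input A: C = (1.13·58.4 + 0.011·406) / 1.141 = 61.75 mg/L.
After input B: C = (1.141·61.75 + 0.1·430) / 1.241 = 91.42 mg/L.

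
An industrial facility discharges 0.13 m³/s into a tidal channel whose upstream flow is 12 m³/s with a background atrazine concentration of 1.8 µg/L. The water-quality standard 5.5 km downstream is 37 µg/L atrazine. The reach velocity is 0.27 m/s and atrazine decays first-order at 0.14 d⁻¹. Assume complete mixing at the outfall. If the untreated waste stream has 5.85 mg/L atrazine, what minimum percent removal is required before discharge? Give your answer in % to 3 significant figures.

1.8 µg/L = 0.0018 mg/L.
37 µg/L = 0.037 mg/L.
Travel time to the compliance point: t = 5500/0.27 = 2.037e+04 s = 0.2358 d; decay factor exp(−0.14·0.2358) = 0.9675.
So the concentration just after mixing may be at most 0.037/0.9675 = 0.03824 mg/L.
Mass balance: 0.03824·12.13 = 0.13·Cₑ + 12·0.0018.
Cₑ = (0.4639 − 0.0216) / 0.13 = 3.402 mg/L.
Required removal = 1 − 3.402/5.85 = 41.84 %.

41.8 %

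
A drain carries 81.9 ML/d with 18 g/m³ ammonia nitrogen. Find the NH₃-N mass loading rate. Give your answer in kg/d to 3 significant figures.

81.9 ML/d = 0.9479 m³/s.
Mass flux = Q·C = 0.9479 m³/s × 18 g/m³ = 17.06 g/s.
= 17.06 g/s × 86.4 = 1474 kg/d.

1470 kg/d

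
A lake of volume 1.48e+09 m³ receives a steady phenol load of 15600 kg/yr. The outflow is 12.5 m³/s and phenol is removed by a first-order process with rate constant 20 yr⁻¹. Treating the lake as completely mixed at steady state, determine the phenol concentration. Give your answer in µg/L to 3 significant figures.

Outflow Q = 12.5 m³/s × 3.156e+07 s/yr = 3.945e+08 m³/yr.
Steady-state CSTR mass balance: W = Q·C + k·V·C, so C = W/(Q + kV).
Q + kV = 3.945e+08 + 20·1.48e+09 = 2.999e+10 m³/yr.
C = 15600/2.999e+10 = 5.201e-07 kg/m³ = 0.0005201 mg/L = 0.5201 µg/L.

0.520 µg/L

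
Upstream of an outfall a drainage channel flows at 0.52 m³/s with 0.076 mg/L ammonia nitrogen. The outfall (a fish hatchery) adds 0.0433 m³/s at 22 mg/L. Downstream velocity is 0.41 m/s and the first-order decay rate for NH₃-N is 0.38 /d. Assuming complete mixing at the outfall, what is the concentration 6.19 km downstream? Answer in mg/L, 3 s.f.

After complete mixing, C₀ = (0.0433·22 + 0.52·0.076) / 0.5633 = 1.761 mg/L.
Travel time t = 6190 m / 0.41 m/s = 1.51e+04 s = 0.1747 d.
C = 1.761·exp(−0.38·0.1747) = 1.761·0.9358 = 1.648 mg/L.

1.65 mg/L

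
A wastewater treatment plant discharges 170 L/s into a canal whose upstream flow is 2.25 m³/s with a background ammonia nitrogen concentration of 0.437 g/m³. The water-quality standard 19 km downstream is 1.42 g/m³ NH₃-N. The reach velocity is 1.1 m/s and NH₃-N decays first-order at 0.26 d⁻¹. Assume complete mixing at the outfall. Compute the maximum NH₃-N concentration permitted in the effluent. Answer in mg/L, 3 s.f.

170 L/s = 0.17 m³/s.
Travel time to the compliance point: t = 1.9e+04/1.1 = 1.727e+04 s = 0.1999 d; decay factor exp(−0.26·0.1999) = 0.9493.
So the concentration just after mixing may be at most 1.42/0.9493 = 1.496 mg/L.
Mass balance: 1.496·2.42 = 0.17·Cₑ + 2.25·0.437.
Cₑ = (3.62 − 0.9832) / 0.17 = 15.51 mg/L.

15.5 mg/L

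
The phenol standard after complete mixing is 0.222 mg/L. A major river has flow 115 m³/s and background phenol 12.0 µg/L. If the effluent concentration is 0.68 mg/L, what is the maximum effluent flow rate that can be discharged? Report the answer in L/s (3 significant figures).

52700 L/s

12.0 µg/L = 0.012 mg/L.
Mass balance at complete mixing: C_std·(Q_w + Q_r) = Q_w·C_e + Q_r·C_b.
Rearranging, Q_w = Q_r·(C_std − C_b)/(C_e − C_std) = 115·(0.222 − 0.012) / (0.68 − 0.222) = 52.73 m³/s.
= 5.273e+04 L/s.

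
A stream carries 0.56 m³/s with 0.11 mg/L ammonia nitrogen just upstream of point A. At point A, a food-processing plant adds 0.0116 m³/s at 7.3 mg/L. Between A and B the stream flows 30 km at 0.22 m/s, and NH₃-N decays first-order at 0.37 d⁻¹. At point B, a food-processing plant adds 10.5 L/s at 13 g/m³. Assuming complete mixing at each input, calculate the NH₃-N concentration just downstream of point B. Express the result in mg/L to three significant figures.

After input A: C = (0.56·0.11 + 0.0116·7.3) / 0.5716 = 0.2559 mg/L.
Over the 30 km reach to input B (t = 1.364e+05 s = 1.578 d), decay gives C = 0.2559·exp(−0.37·1.578) = 0.1427 mg/L.
10.5 L/s = 0.0105 m³/s.
After input B: C = (0.5716·0.1427 + 0.0105·13) / 0.5821 = 0.3746 mg/L.

0.375 mg/L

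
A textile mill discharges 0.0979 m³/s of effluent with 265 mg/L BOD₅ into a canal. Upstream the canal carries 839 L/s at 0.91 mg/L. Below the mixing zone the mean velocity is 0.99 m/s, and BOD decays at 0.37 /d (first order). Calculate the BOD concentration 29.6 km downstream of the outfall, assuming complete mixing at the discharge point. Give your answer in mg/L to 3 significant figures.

839 L/s = 0.839 m³/s.
After complete mixing, C₀ = (0.0979·265 + 0.839·0.91) / 0.9369 = 28.51 mg/L.
Travel time t = 2.96e+04 m / 0.99 m/s = 2.99e+04 s = 0.3461 d.
C = 28.51·exp(−0.37·0.3461) = 28.51·0.8798 = 25.08 mg/L.

25.1 mg/L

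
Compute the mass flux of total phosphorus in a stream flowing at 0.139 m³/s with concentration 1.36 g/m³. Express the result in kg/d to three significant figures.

16.3 kg/d

Mass flux = Q·C = 0.139 m³/s × 1.36 g/m³ = 0.189 g/s.
= 0.189 g/s × 86.4 = 16.33 kg/d.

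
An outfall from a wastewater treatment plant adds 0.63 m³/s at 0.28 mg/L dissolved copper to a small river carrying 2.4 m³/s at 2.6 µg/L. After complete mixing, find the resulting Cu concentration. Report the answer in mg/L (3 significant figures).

2.6 µg/L = 0.0026 mg/L.
Flow-weighted mixing gives C = (0.63·0.28 + 2.4·0.0026) / (0.63 + 2.4) = 0.1826/3.03 = 0.06028 mg/L.

0.0603 mg/L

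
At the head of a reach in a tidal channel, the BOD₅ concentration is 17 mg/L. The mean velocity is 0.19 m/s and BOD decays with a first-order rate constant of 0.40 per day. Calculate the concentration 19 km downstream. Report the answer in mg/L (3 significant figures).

10.7 mg/L

Travel time t = 19 km / 0.19 m/s = 1.9e+04/0.19 = 1e+05 s = 1.157 d.
First-order decay: C = 17·exp(−0.40·1.157) = 17·0.6294 = 10.7 mg/L.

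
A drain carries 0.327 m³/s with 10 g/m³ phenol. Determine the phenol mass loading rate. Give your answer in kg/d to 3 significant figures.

283 kg/d

Mass flux = Q·C = 0.327 m³/s × 10 g/m³ = 3.27 g/s.
= 3.27 g/s × 86.4 = 282.5 kg/d.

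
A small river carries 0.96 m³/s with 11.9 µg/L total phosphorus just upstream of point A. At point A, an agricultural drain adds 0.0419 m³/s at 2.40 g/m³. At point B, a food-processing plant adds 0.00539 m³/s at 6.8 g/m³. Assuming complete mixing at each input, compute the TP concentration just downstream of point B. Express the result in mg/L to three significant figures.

0.148 mg/L

11.9 µg/L = 0.0119 mg/L.
After input A: C = (0.96·0.0119 + 0.0419·2.4) / 1.002 = 0.1118 mg/L.
After input B: C = (1.002·0.1118 + 0.00539·6.8) / 1.007 = 0.1476 mg/L.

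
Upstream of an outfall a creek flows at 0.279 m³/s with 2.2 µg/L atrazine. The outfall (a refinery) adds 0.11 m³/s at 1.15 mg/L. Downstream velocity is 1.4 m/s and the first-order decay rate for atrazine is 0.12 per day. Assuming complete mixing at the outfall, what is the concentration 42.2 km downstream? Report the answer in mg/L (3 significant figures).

2.2 µg/L = 0.0022 mg/L.
After complete mixing, C₀ = (0.11·1.15 + 0.279·0.0022) / 0.389 = 0.3268 mg/L.
Travel time t = 4.22e+04 m / 1.4 m/s = 3.014e+04 s = 0.3489 d.
C = 0.3268·exp(−0.12·0.3489) = 0.3268·0.959 = 0.3134 mg/L.

0.313 mg/L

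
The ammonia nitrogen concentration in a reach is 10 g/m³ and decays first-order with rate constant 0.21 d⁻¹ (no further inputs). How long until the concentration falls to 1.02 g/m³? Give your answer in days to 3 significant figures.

t = ln(C₀/C)/k = ln(10/1.02)/0.21 = 2.283/0.21 = 10.87 d.

10.9 d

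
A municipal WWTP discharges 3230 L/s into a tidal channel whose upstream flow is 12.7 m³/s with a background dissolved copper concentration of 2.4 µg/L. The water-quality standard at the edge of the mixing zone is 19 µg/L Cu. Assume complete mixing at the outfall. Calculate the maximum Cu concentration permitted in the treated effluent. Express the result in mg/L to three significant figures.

0.0843 mg/L

3230 L/s = 3.23 m³/s.
2.4 µg/L = 0.0024 mg/L.
19 µg/L = 0.019 mg/L.
Mass balance: 0.019·15.93 = 3.23·Cₑ + 12.7·0.0024.
Cₑ = (0.3027 − 0.03048) / 3.23 = 0.08427 mg/L.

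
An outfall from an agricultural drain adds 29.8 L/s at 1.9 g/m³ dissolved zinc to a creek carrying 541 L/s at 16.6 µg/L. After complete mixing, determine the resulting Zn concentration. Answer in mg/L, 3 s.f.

0.115 mg/L

29.8 L/s = 0.0298 m³/s.
541 L/s = 0.541 m³/s.
16.6 µg/L = 0.0166 mg/L.
By mass balance at complete mixing, C = (0.0298·1.9 + 0.541·0.0166) / (0.0298 + 0.541) = 0.0656/0.5708 = 0.1149 mg/L.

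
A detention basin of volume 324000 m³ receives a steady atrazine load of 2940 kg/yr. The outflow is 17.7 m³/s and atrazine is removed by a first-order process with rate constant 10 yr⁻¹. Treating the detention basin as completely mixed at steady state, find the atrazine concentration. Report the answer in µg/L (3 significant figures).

Outflow Q = 17.7 m³/s × 3.156e+07 s/yr = 5.586e+08 m³/yr.
Steady-state CSTR mass balance: W = Q·C + k·V·C, so C = W/(Q + kV).
Q + kV = 5.586e+08 + 10·324000 = 5.618e+08 m³/yr.
C = 2940/5.618e+08 = 5.233e-06 kg/m³ = 0.005233 mg/L = 5.233 µg/L.

5.23 µg/L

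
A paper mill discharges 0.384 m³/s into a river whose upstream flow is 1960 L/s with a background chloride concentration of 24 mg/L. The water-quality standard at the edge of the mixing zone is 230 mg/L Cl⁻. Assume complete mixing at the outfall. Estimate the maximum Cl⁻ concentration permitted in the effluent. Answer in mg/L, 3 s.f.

1280 mg/L

1960 L/s = 1.96 m³/s.
Mass balance: 230·2.344 = 0.384·Cₑ + 1.96·24.
Cₑ = (539.1 − 47.04) / 0.384 = 1281 mg/L.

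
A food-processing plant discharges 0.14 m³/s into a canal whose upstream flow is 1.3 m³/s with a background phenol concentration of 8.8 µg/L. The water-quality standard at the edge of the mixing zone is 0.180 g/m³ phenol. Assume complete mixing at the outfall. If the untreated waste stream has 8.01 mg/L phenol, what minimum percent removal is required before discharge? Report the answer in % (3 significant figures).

8.8 µg/L = 0.0088 mg/L.
Mass balance: 0.18·1.44 = 0.14·Cₑ + 1.3·0.0088.
Cₑ = (0.2592 − 0.01144) / 0.14 = 1.77 mg/L.
Required removal = 1 − 1.77/8.01 = 77.91 %.

77.9 %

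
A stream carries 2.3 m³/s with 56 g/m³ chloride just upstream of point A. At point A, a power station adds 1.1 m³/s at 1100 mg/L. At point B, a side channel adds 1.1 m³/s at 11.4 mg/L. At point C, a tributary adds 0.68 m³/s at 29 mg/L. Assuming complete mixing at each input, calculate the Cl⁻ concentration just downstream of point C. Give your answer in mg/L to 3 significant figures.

After input A: C = (2.3·56 + 1.1·1100) / 3.4 = 393.8 mg/L.
After input B: C = (3.4·393.8 + 1.1·11.4) / 4.5 = 300.3 mg/L.
After input C: C = (4.5·300.3 + 0.68·29) / 5.18 = 264.7 mg/L.

265 mg/L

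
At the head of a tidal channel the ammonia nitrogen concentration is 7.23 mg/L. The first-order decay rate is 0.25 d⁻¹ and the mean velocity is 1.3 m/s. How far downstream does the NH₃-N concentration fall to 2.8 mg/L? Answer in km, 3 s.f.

426 km

From C = C₀·e^(−kt), t = ln(C₀/C)/k = ln(7.23/2.8)/0.25 = 0.9486/0.25 = 3.794 d.
Distance = v·t = 1.3 m/s × 3.278e+05 s = 4.262e+05 m = 426.2 km.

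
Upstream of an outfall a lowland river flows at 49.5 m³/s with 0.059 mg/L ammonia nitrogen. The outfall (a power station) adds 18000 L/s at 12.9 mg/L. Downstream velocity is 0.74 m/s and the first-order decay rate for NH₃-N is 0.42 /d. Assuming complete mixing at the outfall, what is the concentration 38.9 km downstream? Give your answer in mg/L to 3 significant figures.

18000 L/s = 18 m³/s.
After complete mixing, C₀ = (18·12.9 + 49.5·0.059) / 67.5 = 3.483 mg/L.
Travel time t = 3.89e+04 m / 0.74 m/s = 5.257e+04 s = 0.6084 d.
C = 3.483·exp(−0.42·0.6084) = 3.483·0.7745 = 2.698 mg/L.

2.70 mg/L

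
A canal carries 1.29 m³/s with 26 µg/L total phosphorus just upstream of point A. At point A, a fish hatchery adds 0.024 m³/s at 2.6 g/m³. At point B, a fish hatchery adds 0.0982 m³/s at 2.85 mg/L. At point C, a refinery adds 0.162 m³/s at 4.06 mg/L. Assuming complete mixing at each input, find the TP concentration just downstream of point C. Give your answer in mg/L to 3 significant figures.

0.657 mg/L

26 µg/L = 0.026 mg/L.
After input A: C = (1.29·0.026 + 0.024·2.6) / 1.314 = 0.07301 mg/L.
After input B: C = (1.314·0.07301 + 0.0982·2.85) / 1.412 = 0.2661 mg/L.
After input C: C = (1.412·0.2661 + 0.162·4.06) / 1.574 = 0.6565 mg/L.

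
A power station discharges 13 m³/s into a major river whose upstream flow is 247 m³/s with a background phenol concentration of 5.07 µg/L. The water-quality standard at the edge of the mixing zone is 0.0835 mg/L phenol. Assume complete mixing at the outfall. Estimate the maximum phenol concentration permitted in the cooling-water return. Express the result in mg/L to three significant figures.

1.57 mg/L

5.07 µg/L = 0.00507 mg/L.
Mass balance: 0.0835·260 = 13·Cₑ + 247·0.00507.
Cₑ = (21.71 − 1.252) / 13 = 1.574 mg/L.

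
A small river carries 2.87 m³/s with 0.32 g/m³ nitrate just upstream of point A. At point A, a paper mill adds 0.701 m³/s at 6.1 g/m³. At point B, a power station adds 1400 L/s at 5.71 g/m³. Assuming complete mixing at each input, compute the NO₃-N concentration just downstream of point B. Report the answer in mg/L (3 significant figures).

After input A: C = (2.87·0.32 + 0.701·6.1) / 3.571 = 1.455 mg/L.
1400 L/s = 1.4 m³/s.
After input B: C = (3.571·1.455 + 1.4·5.71) / 4.971 = 2.653 mg/L.

2.65 mg/L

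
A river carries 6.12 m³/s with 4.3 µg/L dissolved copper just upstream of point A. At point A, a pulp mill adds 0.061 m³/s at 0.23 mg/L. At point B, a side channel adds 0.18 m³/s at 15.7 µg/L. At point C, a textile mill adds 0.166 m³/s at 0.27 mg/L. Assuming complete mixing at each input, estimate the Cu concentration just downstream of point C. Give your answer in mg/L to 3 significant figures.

0.0135 mg/L

4.3 µg/L = 0.0043 mg/L.
After input A: C = (6.12·0.0043 + 0.061·0.23) / 6.181 = 0.006527 mg/L.
15.7 µg/L = 0.0157 mg/L.
After input B: C = (6.181·0.006527 + 0.18·0.0157) / 6.361 = 0.006787 mg/L.
After input C: C = (6.361·0.006787 + 0.166·0.27) / 6.527 = 0.01348 mg/L.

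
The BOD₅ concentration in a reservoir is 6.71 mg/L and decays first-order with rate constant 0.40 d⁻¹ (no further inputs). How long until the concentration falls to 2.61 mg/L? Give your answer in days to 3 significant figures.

2.36 d

t = ln(C₀/C)/k = ln(6.71/2.61)/0.40 = 0.9442/0.40 = 2.361 d.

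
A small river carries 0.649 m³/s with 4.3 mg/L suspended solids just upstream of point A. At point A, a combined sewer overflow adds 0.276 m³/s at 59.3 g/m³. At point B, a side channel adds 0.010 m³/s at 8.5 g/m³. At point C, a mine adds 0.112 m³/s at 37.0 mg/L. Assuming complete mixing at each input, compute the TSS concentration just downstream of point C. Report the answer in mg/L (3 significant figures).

After input A: C = (0.649·4.3 + 0.276·59.3) / 0.925 = 20.71 mg/L.
After input B: C = (0.925·20.71 + 0.01·8.5) / 0.935 = 20.58 mg/L.
After input C: C = (0.935·20.58 + 0.112·37) / 1.047 = 22.34 mg/L.

22.3 mg/L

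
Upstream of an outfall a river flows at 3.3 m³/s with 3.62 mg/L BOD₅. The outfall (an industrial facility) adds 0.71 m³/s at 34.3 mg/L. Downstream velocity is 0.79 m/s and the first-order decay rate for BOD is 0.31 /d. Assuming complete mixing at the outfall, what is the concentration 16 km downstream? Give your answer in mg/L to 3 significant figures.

8.42 mg/L

After complete mixing, C₀ = (0.71·34.3 + 3.3·3.62) / 4.01 = 9.052 mg/L.
Travel time t = 1.6e+04 m / 0.79 m/s = 2.025e+04 s = 0.2344 d.
C = 9.052·exp(−0.31·0.2344) = 9.052·0.9299 = 8.418 mg/L.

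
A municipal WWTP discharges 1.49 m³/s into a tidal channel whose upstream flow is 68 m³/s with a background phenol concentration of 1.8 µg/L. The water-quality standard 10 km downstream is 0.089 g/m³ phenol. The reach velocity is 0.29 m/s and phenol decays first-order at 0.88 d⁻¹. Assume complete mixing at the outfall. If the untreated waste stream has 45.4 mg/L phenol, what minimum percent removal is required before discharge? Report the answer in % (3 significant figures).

1.8 µg/L = 0.0018 mg/L.
Travel time to the compliance point: t = 1e+04/0.29 = 3.448e+04 s = 0.3991 d; decay factor exp(−0.88·0.3991) = 0.7038.
So the concentration just after mixing may be at most 0.089/0.7038 = 0.1265 mg/L.
Mass balance: 0.1265·69.49 = 1.49·Cₑ + 68·0.0018.
Cₑ = (8.787 − 0.1224) / 1.49 = 5.815 mg/L.
Required removal = 1 − 5.815/45.4 = 87.19 %.

87.2 %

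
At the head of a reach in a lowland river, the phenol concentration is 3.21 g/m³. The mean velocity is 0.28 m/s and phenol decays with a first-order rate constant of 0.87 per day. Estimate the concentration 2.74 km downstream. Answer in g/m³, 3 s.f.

Travel time t = 2.74 km / 0.28 m/s = 2740/0.28 = 9786 s = 0.1133 d.
First-order decay: C = 3.21·exp(−0.87·0.1133) = 3.21·0.9062 = 2.909 g/m³.

2.91 g/m³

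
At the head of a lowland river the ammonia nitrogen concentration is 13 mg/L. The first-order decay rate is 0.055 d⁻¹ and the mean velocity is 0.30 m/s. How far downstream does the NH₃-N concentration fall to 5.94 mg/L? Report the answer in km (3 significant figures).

From C = C₀·e^(−kt), t = ln(C₀/C)/k = ln(13/5.94)/0.055 = 0.7832/0.055 = 14.24 d.
Distance = v·t = 0.30 m/s × 1.23e+06 s = 3.691e+05 m = 369.1 km.

369 km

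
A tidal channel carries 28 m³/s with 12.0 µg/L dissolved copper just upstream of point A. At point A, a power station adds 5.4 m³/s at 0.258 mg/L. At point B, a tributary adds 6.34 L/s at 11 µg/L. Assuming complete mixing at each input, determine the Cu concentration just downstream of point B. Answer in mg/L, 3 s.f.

0.0518 mg/L

12.0 µg/L = 0.012 mg/L.
After input A: C = (28·0.012 + 5.4·0.258) / 33.4 = 0.05177 mg/L.
6.34 L/s = 0.00634 m³/s.
11 µg/L = 0.011 mg/L.
After input B: C = (33.4·0.05177 + 0.00634·0.011) / 33.41 = 0.05176 mg/L.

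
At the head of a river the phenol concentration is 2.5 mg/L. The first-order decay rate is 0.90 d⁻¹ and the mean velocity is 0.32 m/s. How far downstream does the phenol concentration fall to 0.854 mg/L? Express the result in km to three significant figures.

From C = C₀·e^(−kt), t = ln(C₀/C)/k = ln(2.5/0.854)/0.90 = 1.074/0.90 = 1.193 d.
Distance = v·t = 0.32 m/s × 1.031e+05 s = 3.3e+04 m = 33 km.

33.0 km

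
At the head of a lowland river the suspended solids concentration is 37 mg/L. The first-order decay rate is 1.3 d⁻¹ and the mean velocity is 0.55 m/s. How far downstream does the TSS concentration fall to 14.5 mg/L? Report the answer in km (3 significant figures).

34.2 km

From C = C₀·e^(−kt), t = ln(C₀/C)/k = ln(37/14.5)/1.3 = 0.9368/1.3 = 0.7206 d.
Distance = v·t = 0.55 m/s × 6.226e+04 s = 3.424e+04 m = 34.24 km.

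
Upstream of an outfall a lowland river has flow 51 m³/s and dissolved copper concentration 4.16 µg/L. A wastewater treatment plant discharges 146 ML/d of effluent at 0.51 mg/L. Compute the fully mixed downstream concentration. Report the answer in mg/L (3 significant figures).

0.0204 mg/L

146 ML/d = 1.69 m³/s.
4.16 µg/L = 0.00416 mg/L.
Flow-weighted mixing gives C = (1.69·0.51 + 51·0.00416) / (1.69 + 51) = 1.074/52.69 = 0.02038 mg/L.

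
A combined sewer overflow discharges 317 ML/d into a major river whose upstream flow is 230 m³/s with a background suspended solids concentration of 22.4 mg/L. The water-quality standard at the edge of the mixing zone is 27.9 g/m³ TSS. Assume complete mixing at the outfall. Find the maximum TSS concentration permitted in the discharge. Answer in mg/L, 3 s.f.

317 ML/d = 3.669 m³/s.
Mass balance: 27.9·233.7 = 3.669·Cₑ + 230·22.4.
Cₑ = (6519 − 5152) / 3.669 = 372.7 mg/L.

373 mg/L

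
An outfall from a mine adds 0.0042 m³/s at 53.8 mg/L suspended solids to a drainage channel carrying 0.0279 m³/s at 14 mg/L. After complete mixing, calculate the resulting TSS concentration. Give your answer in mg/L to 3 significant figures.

19.2 mg/L

Conservation of mass across the mixing zone: C = (0.0042·53.8 + 0.0279·14) / (0.0042 + 0.0279) = 0.6166/0.0321 = 19.21 mg/L.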